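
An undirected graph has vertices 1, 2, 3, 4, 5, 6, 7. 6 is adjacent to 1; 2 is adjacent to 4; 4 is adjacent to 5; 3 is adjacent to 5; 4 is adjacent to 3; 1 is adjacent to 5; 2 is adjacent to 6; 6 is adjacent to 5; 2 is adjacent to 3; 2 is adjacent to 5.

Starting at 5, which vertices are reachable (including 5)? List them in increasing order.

Start at 5.
Its neighbours: 1, 2, 3, 4, 6.
Nothing further is reachable.

1, 2, 3, 4, 5, 6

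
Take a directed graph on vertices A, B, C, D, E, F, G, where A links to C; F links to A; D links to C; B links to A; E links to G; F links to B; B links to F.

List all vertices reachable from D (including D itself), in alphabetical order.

Start at D.
Its neighbours: C.
Nothing further is reachable.

C, D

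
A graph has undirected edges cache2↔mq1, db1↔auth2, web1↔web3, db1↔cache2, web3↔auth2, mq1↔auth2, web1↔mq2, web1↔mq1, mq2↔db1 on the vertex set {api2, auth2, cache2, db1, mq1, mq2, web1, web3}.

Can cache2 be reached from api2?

api2 has no edges, so nothing is reachable from it.

No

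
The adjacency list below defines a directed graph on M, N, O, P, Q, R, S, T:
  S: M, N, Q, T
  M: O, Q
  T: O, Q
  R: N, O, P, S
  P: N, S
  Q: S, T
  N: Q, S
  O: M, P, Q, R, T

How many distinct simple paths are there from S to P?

S→M→O→P
S→M→O→R→P
S→M→Q→T→O→P
S→M→Q→T→O→R→P
S→N→Q→T→O→P
S→N→Q→T→O→R→P
S→Q→T→O→P
S→Q→T→O→R→P
S→T→O→P
S→T→O→R→P

10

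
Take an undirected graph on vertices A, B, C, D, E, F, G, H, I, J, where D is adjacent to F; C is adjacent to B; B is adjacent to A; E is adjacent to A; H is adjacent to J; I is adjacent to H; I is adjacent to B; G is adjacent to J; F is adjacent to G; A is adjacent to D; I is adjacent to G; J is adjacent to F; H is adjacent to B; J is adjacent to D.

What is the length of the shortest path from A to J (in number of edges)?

Distance 0: A.
Distance 1: B, D, E.
Distance 2: C, F, H, I, J — contains J.

2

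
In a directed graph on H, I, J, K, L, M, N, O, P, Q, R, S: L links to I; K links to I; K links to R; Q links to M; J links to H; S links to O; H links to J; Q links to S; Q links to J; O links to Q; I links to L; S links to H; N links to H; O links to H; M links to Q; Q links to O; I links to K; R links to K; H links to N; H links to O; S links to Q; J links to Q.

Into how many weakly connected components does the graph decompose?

From H: component {H, J, M, N, O, Q, S}.
From I: component {I, K, L, R}.
From P: component {P}.
That's 3 components.

3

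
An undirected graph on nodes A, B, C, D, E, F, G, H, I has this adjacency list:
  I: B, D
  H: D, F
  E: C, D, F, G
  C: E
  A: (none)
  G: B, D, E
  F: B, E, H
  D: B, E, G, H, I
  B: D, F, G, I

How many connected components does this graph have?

From A: component {A}.
From B: component {B, C, D, E, F, G, H, I}.
That's 2 components.

2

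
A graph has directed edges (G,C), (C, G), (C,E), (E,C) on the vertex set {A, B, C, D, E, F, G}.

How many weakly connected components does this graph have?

From A: component {A}.
From B: component {B}.
From C: component {C, E, G}.
From D: component {D}.
From F: component {F}.
That's 5 components.

5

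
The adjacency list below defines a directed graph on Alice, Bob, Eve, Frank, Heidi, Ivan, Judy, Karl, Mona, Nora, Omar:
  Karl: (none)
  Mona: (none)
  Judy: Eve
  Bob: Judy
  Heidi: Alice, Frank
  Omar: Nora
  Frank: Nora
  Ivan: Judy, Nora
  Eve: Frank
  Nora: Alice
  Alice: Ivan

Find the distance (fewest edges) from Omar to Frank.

Distance 0: Omar.
Distance 1: Nora.
Distance 2: Alice.
Distance 3: Ivan.
Distance 4: Judy.
Distance 5: Eve.
Distance 6: Frank — contains Frank.

6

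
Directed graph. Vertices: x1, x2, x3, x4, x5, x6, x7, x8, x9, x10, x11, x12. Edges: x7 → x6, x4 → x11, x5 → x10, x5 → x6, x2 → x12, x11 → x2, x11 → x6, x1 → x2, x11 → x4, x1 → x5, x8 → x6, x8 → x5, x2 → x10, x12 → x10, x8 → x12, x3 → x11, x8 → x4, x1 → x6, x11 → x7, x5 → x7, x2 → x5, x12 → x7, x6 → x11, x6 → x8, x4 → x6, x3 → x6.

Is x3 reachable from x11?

Explore from x11.
Distance 1: reach x2, x4, x6, x7.
Distance 2: reach x5, x8, x10, x12.
The search from x11 is exhausted; no directed path reaches x3.

No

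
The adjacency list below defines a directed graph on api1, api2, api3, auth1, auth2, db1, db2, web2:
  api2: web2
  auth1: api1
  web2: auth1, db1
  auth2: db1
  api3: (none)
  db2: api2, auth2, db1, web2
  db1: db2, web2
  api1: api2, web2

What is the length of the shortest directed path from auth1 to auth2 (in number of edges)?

5

Distance 0: auth1.
Distance 1: api1.
Distance 2: api2, web2.
Distance 3: db1.
Distance 4: db2.
Distance 5: auth2 — contains auth2.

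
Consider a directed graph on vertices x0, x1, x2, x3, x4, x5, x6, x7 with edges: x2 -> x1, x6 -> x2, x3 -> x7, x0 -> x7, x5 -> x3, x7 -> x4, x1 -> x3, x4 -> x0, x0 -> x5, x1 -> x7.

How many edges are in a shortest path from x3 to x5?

4

Distance 0: x3.
Distance 1: x7.
Distance 2: x4.
Distance 3: x0.
Distance 4: x5 — contains x5.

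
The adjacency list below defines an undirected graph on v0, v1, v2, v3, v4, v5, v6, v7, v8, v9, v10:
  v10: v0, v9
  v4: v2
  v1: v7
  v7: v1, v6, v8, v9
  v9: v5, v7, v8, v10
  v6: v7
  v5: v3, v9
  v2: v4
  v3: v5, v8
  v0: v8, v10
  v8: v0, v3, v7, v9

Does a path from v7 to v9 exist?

Explore from v7.
Distance 1: reach v1, v6, v8, v9.
Found v9.

Yes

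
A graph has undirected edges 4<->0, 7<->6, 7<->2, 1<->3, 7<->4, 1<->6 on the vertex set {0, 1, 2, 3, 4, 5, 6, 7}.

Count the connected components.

2

From 0: component {0, 1, 2, 3, 4, 6, 7}.
From 5: component {5}.
That's 2 components.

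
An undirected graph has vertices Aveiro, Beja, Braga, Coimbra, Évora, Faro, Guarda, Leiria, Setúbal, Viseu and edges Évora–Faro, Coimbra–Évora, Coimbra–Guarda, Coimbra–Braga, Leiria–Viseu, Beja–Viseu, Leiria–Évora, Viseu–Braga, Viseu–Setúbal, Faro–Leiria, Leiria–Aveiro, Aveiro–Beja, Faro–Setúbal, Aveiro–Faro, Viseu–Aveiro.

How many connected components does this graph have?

From Aveiro: component {Aveiro, Beja, Braga, Coimbra, Évora, Faro, Guarda, Leiria, Setúbal, Viseu}.
That's 1 component.

1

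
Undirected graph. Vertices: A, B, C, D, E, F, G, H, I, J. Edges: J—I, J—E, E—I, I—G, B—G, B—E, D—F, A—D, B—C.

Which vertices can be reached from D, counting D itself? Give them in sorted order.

Start at D.
Its neighbours: A, F.
Nothing further is reachable.

A, D, F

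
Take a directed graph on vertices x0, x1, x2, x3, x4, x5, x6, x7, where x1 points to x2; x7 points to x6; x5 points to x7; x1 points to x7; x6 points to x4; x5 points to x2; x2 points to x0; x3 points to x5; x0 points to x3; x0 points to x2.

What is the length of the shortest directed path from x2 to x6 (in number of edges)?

Distance 0: x2.
Distance 1: x0.
Distance 2: x3.
Distance 3: x5.
Distance 4: x7.
Distance 5: x6 — contains x6.

5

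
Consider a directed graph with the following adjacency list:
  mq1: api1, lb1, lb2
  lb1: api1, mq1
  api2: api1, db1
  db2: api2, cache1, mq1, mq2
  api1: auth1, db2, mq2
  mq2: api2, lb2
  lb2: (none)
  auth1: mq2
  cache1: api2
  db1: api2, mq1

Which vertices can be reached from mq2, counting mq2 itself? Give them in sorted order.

api1, api2, auth1, cache1, db1, db2, lb1, lb2, mq1, mq2

Start at mq2.
Its neighbours: api2, lb2.
Then their neighbours: api1, db1.
Then next layer: auth1, db2, mq1.
Then next layer: cache1, lb1.
Every vertex is now reached.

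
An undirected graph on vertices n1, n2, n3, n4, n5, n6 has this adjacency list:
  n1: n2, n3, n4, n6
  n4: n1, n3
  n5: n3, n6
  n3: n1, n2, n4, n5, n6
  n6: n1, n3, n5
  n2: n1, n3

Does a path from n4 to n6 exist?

Explore from n4.
Distance 1: reach n1, n3.
Distance 2: reach n2, n5, n6.
Found n6.

Yes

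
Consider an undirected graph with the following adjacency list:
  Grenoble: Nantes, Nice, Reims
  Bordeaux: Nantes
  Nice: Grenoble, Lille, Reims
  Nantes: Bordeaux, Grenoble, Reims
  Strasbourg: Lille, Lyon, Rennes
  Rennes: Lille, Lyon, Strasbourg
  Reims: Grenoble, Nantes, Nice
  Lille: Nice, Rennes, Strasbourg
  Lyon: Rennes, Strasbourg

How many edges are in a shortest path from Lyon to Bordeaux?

Distance 0: Lyon.
Distance 1: Rennes, Strasbourg.
Distance 2: Lille.
Distance 3: Nice.
Distance 4: Grenoble, Reims.
Distance 5: Nantes.
Distance 6: Bordeaux — contains Bordeaux.

6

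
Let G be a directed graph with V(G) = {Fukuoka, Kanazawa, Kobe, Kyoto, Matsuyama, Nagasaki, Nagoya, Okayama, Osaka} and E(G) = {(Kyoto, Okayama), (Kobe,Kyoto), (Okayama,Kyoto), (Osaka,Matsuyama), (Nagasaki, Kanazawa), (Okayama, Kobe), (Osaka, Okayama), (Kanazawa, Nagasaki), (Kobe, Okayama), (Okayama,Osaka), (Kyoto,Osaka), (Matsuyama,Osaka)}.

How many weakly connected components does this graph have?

4

From Fukuoka: component {Fukuoka}.
From Kanazawa: component {Kanazawa, Nagasaki}.
From Kobe: component {Kobe, Kyoto, Matsuyama, Okayama, Osaka}.
From Nagoya: component {Nagoya}.
That's 4 components.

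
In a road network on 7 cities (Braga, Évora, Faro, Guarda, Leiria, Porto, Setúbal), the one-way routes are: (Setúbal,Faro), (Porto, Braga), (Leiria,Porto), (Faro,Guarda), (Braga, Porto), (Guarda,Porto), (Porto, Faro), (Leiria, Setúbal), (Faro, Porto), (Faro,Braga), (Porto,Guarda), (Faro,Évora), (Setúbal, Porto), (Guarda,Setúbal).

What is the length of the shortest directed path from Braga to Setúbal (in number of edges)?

Distance 0: Braga.
Distance 1: Porto.
Distance 2: Faro, Guarda.
Distance 3: Évora, Setúbal — contains Setúbal.

3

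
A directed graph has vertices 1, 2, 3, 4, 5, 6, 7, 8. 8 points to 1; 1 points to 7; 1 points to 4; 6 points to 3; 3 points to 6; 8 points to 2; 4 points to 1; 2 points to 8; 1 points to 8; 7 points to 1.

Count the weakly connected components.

From 1: component {1, 2, 4, 7, 8}.
From 3: component {3, 6}.
From 5: component {5}.
That's 3 components.

3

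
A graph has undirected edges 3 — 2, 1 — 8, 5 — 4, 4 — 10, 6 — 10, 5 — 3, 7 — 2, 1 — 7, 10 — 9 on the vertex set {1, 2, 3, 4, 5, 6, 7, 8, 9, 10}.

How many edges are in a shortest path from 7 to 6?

Distance 0: 7.
Distance 1: 1, 2.
Distance 2: 3, 8.
Distance 3: 5.
Distance 4: 4.
Distance 5: 10.
Distance 6: 6, 9 — contains 6.

6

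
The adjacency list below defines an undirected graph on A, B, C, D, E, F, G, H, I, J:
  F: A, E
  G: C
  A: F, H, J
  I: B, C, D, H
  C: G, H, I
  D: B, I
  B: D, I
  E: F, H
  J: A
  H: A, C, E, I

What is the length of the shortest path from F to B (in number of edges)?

Distance 0: F.
Distance 1: A, E.
Distance 2: H, J.
Distance 3: C, I.
Distance 4: B, D, G — contains B.

4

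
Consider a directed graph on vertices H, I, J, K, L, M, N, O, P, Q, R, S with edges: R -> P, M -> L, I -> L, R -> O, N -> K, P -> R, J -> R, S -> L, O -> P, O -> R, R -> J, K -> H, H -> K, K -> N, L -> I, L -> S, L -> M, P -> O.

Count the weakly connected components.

4

From H: component {H, K, N}.
From I: component {I, L, M, S}.
From J: component {J, O, P, R}.
From Q: component {Q}.
That's 4 components.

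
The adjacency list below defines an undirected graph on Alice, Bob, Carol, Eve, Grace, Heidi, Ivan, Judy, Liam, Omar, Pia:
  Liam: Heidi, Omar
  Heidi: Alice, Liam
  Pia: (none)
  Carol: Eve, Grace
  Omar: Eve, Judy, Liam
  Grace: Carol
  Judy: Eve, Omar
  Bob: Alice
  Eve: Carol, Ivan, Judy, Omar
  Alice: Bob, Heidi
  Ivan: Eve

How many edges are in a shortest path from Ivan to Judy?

Distance 0: Ivan.
Distance 1: Eve.
Distance 2: Carol, Judy, Omar — contains Judy.

2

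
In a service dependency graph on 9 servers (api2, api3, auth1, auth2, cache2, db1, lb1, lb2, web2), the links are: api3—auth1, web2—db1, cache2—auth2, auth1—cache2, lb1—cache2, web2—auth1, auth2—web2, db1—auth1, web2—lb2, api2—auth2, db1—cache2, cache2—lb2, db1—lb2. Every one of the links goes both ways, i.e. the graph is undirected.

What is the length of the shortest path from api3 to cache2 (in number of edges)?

2

Distance 0: api3.
Distance 1: auth1.
Distance 2: cache2, db1, web2 — contains cache2.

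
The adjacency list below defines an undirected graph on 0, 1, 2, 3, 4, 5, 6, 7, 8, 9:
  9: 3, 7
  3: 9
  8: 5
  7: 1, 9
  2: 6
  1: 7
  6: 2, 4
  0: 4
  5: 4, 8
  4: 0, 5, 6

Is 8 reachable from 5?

Yes

Explore from 5.
Distance 1: reach 4, 8.
Found 8.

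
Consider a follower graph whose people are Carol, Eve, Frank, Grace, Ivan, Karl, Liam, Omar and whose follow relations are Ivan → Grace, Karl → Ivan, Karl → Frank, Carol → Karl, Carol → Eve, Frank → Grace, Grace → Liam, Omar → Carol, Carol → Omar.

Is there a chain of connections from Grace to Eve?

Explore from Grace.
Distance 1: reach Liam.
The search from Grace is exhausted; no directed path reaches Eve.

No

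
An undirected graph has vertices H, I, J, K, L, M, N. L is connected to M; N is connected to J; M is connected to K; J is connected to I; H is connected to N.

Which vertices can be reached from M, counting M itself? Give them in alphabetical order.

Start at M.
Its neighbours: K, L.
Nothing further is reachable.

K, L, M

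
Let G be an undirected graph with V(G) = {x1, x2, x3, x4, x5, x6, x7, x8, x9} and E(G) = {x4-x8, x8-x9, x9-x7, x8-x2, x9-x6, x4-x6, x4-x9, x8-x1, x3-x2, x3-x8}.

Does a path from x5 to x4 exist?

No

x5 has no edges, so nothing is reachable from it.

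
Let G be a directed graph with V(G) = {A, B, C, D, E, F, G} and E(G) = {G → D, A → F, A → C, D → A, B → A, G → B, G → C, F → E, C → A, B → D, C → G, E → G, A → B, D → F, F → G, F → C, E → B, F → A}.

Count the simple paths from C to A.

C→A
C→G→B→A
C→G→B→D→A
C→G→B→D→F→A
C→G→D→A
C→G→D→F→A
C→G→D→F→E→B→A

7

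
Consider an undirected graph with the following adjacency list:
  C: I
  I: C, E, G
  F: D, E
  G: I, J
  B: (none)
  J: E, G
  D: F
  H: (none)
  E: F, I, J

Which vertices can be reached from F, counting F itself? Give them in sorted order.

Start at F.
Its neighbours: D, E.
Then their neighbours: I, J.
Then next layer: C, G.
Nothing further is reachable.

C, D, E, F, G, I, J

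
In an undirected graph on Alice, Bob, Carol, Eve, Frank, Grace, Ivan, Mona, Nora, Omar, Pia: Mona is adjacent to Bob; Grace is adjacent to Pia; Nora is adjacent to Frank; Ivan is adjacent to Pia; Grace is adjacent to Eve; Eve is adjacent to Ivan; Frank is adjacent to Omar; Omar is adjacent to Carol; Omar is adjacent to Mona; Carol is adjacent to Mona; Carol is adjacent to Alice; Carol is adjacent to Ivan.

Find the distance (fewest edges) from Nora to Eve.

Distance 0: Nora.
Distance 1: Frank.
Distance 2: Omar.
Distance 3: Carol, Mona.
Distance 4: Alice, Bob, Ivan.
Distance 5: Eve, Pia — contains Eve.

5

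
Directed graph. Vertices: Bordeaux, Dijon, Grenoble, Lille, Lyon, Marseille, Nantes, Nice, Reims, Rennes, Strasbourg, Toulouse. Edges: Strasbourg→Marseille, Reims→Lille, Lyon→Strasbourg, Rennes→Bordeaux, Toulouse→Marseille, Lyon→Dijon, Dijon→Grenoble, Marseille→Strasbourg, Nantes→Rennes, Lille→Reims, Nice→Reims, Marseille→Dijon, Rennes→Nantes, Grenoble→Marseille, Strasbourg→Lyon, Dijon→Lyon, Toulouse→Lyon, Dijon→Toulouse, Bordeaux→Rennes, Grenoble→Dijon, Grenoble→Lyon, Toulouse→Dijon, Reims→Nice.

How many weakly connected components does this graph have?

3

From Bordeaux: component {Bordeaux, Nantes, Rennes}.
From Dijon: component {Dijon, Grenoble, Lyon, Marseille, Strasbourg, Toulouse}.
From Lille: component {Lille, Nice, Reims}.
That's 3 components.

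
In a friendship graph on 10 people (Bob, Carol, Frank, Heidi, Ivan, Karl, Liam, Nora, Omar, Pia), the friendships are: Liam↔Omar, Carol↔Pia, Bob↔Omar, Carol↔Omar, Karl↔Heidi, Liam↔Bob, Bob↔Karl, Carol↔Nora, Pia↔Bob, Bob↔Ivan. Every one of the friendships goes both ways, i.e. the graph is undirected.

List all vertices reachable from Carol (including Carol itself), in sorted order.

Start at Carol.
Its neighbours: Nora, Omar, Pia.
Then their neighbours: Bob, Liam.
Then next layer: Ivan, Karl.
Then next layer: Heidi.
Nothing further is reachable.

Bob, Carol, Heidi, Ivan, Karl, Liam, Nora, Omar, Pia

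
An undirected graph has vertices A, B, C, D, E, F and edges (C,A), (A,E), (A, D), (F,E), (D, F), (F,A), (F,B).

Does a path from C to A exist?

Explore from C.
Distance 1: reach A.
Found A.

Yes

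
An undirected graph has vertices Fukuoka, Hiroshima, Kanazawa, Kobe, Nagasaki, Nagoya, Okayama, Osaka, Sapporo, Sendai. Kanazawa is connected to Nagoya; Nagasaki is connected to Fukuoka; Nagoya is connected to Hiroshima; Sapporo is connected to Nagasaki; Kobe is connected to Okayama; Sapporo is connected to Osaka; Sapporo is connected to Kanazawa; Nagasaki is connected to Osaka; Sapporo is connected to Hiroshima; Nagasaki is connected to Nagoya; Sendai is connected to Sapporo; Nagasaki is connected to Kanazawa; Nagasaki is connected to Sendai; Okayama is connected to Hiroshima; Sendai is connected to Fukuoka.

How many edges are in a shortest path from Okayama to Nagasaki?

3

Distance 0: Okayama.
Distance 1: Hiroshima, Kobe.
Distance 2: Nagoya, Sapporo.
Distance 3: Kanazawa, Nagasaki, Osaka, Sendai — contains Nagasaki.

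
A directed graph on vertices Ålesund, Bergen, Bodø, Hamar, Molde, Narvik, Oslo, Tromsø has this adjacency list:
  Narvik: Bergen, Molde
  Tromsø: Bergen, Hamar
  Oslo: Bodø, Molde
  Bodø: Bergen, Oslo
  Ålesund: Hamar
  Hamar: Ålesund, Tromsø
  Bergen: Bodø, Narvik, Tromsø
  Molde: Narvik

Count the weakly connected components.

1

From Ålesund: component {Ålesund, Bergen, Bodø, Hamar, Molde, Narvik, Oslo, Tromsø}.
That's 1 component.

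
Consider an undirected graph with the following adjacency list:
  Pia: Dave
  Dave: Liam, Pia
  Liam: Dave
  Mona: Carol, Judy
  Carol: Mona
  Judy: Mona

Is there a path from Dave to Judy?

Explore from Dave.
Distance 1: reach Liam, Pia.
The search is exhausted without reaching Judy; it lies in a different component.

No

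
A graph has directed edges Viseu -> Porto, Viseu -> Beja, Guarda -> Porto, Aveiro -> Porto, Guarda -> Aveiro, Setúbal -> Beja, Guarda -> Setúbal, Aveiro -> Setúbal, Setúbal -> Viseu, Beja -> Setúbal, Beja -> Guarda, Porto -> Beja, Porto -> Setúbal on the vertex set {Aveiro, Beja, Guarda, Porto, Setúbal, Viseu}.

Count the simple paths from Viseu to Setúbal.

9

Viseu→Beja→Guarda→Aveiro→Porto→Setúbal
Viseu→Beja→Guarda→Aveiro→Setúbal
Viseu→Beja→Guarda→Porto→Setúbal
Viseu→Beja→Guarda→Setúbal
Viseu→Beja→Setúbal
Viseu→Porto→Beja→Guarda→Aveiro→Setúbal
Viseu→Porto→Beja→Guarda→Setúbal
Viseu→Porto→Beja→Setúbal
Viseu→Porto→Setúbal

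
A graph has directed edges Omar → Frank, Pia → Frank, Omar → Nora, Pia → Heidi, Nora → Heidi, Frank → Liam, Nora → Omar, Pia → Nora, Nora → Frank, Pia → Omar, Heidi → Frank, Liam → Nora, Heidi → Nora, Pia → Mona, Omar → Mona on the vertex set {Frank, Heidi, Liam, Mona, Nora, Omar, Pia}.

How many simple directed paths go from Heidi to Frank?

Heidi→Frank
Heidi→Nora→Frank
Heidi→Nora→Omar→Frank

3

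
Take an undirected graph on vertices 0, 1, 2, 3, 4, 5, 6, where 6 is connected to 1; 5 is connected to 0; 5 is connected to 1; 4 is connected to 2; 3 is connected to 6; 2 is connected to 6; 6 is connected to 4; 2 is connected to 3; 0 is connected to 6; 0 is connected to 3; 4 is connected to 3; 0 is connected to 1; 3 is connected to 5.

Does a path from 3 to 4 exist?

Explore from 3.
Distance 1: reach 0, 2, 4, 5, 6.
Found 4.

Yes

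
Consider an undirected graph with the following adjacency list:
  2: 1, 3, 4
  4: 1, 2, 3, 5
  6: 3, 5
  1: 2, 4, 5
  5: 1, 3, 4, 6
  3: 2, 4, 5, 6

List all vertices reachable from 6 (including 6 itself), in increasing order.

1, 2, 3, 4, 5, 6

Start at 6.
Its neighbours: 3, 5.
Then their neighbours: 1, 2, 4.
Every vertex is now reached.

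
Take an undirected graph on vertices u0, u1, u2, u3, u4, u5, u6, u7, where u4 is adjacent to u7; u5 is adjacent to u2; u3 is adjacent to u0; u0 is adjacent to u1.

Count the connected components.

4

From u0: component {u0, u1, u3}.
From u2: component {u2, u5}.
From u4: component {u4, u7}.
From u6: component {u6}.
That's 4 components.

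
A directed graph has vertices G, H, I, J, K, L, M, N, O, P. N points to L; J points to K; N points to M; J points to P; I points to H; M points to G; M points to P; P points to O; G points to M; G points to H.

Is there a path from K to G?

K has no outgoing edges, so nothing is reachable from it.

No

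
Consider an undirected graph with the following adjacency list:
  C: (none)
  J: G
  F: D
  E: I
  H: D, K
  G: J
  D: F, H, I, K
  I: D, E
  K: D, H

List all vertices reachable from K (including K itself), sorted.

D, E, F, H, I, K

Start at K.
Its neighbours: D, H.
Then their neighbours: F, I.
Then next layer: E.
Nothing further is reachable.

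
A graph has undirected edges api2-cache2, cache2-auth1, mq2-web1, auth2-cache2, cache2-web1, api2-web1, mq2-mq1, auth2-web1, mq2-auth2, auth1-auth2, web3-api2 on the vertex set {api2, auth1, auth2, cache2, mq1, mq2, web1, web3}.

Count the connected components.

1

From api2: component {api2, auth1, auth2, cache2, mq1, mq2, web1, web3}.
That's 1 component.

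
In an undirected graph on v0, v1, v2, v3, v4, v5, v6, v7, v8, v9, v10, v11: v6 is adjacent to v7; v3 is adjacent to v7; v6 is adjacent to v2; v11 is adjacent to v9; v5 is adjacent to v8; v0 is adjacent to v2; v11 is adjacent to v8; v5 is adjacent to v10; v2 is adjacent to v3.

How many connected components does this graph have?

From v0: component {v0, v2, v3, v6, v7}.
From v1: component {v1}.
From v4: component {v4}.
From v5: component {v5, v8, v9, v10, v11}.
That's 4 components.

4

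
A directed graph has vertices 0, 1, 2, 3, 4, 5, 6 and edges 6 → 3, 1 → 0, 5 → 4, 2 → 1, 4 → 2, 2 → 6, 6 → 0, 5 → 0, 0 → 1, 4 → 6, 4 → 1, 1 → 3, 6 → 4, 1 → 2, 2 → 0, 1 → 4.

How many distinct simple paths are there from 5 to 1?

6

5→0→1
5→4→1
5→4→2→0→1
5→4→2→1
5→4→2→6→0→1
5→4→6→0→1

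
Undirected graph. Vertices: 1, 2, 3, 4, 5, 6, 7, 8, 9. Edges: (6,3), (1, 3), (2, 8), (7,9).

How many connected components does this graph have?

5

From 1: component {1, 3, 6}.
From 2: component {2, 8}.
From 4: component {4}.
From 5: component {5}.
From 7: component {7, 9}.
That's 5 components.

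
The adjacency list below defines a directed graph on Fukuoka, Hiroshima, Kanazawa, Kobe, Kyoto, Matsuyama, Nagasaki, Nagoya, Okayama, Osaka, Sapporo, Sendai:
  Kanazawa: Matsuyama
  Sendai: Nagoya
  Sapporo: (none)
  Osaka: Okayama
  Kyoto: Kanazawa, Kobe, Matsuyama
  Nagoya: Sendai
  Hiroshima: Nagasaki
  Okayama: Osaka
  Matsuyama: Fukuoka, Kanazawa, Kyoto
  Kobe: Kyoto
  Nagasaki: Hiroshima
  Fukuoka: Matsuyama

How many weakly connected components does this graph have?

From Fukuoka: component {Fukuoka, Kanazawa, Kobe, Kyoto, Matsuyama}.
From Hiroshima: component {Hiroshima, Nagasaki}.
From Nagoya: component {Nagoya, Sendai}.
From Okayama: component {Okayama, Osaka}.
From Sapporo: component {Sapporo}.
That's 5 components.

5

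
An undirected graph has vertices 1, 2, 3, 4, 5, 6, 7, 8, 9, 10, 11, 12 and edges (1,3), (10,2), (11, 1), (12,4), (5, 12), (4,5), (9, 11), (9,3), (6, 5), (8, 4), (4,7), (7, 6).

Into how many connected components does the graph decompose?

3

From 1: component {1, 3, 9, 11}.
From 2: component {2, 10}.
From 4: component {4, 5, 6, 7, 8, 12}.
That's 3 components.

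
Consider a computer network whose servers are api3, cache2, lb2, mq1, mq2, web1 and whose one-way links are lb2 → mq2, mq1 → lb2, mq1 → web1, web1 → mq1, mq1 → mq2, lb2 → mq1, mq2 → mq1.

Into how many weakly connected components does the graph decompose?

From api3: component {api3}.
From cache2: component {cache2}.
From lb2: component {lb2, mq1, mq2, web1}.
That's 3 components.

3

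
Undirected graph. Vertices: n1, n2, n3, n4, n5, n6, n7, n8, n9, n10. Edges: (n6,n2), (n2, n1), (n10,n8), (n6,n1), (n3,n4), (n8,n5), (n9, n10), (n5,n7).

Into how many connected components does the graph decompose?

From n1: component {n1, n2, n6}.
From n3: component {n3, n4}.
From n5: component {n5, n7, n8, n9, n10}.
That's 3 components.

3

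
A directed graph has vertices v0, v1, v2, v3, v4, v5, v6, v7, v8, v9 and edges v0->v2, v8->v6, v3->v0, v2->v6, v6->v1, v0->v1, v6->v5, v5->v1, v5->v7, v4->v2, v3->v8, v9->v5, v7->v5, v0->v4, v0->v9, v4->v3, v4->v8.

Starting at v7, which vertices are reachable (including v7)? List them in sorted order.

Start at v7.
Its neighbours: v5.
Then their neighbours: v1.
Nothing further is reachable.

v1, v5, v7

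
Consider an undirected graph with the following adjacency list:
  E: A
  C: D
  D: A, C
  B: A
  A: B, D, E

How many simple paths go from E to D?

E–A–D

1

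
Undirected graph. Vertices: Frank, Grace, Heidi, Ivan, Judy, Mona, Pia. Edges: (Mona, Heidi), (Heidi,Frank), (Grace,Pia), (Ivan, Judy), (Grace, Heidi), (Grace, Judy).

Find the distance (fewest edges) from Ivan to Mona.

Distance 0: Ivan.
Distance 1: Judy.
Distance 2: Grace.
Distance 3: Heidi, Pia.
Distance 4: Frank, Mona — contains Mona.

4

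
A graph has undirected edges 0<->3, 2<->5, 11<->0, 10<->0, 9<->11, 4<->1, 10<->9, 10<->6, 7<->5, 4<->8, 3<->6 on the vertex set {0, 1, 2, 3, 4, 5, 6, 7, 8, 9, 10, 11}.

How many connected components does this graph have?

3

From 0: component {0, 3, 6, 9, 10, 11}.
From 1: component {1, 4, 8}.
From 2: component {2, 5, 7}.
That's 3 components.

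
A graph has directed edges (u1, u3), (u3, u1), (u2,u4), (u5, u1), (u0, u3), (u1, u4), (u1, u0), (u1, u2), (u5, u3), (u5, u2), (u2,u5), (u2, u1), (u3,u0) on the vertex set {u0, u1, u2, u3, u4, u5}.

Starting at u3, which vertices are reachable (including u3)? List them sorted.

Start at u3.
Its neighbours: u0, u1.
Then their neighbours: u2, u4.
Then next layer: u5.
Every vertex is now reached.

u0, u1, u2, u3, u4, u5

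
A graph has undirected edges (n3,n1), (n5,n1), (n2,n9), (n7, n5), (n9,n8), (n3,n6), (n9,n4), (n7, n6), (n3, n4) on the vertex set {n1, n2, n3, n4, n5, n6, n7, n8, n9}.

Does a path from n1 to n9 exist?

Yes

Explore from n1.
Distance 1: reach n3, n5.
Distance 2: reach n4, n6, n7.
Distance 3: reach n9.
Found n9.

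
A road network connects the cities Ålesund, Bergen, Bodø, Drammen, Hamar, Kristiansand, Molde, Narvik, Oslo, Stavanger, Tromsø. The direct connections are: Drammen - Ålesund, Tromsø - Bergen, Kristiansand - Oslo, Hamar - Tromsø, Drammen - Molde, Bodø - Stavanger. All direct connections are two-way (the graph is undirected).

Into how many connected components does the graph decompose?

5

From Ålesund: component {Ålesund, Drammen, Molde}.
From Bergen: component {Bergen, Hamar, Tromsø}.
From Bodø: component {Bodø, Stavanger}.
From Kristiansand: component {Kristiansand, Oslo}.
From Narvik: component {Narvik}.
That's 5 components.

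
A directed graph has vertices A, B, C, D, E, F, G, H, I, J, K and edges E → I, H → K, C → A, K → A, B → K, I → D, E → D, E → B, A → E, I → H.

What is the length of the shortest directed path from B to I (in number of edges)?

4

Distance 0: B.
Distance 1: K.
Distance 2: A.
Distance 3: E.
Distance 4: D, I — contains I.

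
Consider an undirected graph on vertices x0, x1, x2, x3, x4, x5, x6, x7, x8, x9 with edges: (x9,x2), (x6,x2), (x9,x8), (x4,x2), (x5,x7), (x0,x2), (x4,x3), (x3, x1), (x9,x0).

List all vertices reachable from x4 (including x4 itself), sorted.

x0, x1, x2, x3, x4, x6, x8, x9

Start at x4.
Its neighbours: x2, x3.
Then their neighbours: x0, x1, x6, x9.
Then next layer: x8.
Nothing further is reachable.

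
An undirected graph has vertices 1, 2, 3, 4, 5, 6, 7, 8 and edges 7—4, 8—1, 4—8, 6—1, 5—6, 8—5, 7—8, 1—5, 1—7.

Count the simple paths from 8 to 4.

5

8–1–7–4
8–4
8–5–1–7–4
8–5–6–1–7–4
8–7–4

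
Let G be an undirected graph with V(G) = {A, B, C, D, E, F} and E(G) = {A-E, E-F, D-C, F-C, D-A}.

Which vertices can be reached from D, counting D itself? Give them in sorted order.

Start at D.
Its neighbours: A, C.
Then their neighbours: E, F.
Nothing further is reachable.

A, C, D, E, F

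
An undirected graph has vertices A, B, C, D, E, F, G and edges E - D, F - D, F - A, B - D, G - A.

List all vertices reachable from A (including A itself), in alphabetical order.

A, B, D, E, F, G

Start at A.
Its neighbours: F, G.
Then their neighbours: D.
Then next layer: B, E.
Nothing further is reachable.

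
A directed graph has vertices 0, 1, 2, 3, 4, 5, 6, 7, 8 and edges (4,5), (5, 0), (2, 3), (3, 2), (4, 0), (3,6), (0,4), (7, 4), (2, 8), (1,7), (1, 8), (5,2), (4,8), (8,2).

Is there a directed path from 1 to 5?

Yes

Explore from 1.
Distance 1: reach 7, 8.
Distance 2: reach 2, 4.
Distance 3: reach 0, 3, 5.
Found 5.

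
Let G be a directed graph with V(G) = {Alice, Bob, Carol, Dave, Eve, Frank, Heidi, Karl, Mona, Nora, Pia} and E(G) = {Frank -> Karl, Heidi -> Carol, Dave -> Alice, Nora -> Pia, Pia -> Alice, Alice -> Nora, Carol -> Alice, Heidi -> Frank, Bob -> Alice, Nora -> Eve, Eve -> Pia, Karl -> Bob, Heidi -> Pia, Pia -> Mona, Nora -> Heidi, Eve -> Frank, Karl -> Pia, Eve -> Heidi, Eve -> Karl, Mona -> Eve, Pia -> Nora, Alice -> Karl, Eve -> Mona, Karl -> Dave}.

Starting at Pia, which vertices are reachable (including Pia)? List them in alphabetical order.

Start at Pia.
Its neighbours: Alice, Mona, Nora.
Then their neighbours: Eve, Heidi, Karl.
Then next layer: Bob, Carol, Dave, Frank.
Every vertex is now reached.

Alice, Bob, Carol, Dave, Eve, Frank, Heidi, Karl, Mona, Nora, Pia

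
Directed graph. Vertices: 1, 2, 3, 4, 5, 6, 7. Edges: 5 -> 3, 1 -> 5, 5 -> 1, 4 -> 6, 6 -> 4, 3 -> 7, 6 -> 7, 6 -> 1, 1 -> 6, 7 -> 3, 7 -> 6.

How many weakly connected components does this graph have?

From 1: component {1, 3, 4, 5, 6, 7}.
From 2: component {2}.
That's 2 components.

2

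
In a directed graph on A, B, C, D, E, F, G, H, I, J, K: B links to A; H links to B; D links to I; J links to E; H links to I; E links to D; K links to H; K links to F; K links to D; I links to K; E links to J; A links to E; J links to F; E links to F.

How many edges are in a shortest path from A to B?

6

Distance 0: A.
Distance 1: E.
Distance 2: D, F, J.
Distance 3: I.
Distance 4: K.
Distance 5: H.
Distance 6: B — contains B.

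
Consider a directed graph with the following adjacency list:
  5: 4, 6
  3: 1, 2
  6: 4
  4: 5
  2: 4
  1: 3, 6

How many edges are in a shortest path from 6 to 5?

2

Distance 0: 6.
Distance 1: 4.
Distance 2: 5 — contains 5.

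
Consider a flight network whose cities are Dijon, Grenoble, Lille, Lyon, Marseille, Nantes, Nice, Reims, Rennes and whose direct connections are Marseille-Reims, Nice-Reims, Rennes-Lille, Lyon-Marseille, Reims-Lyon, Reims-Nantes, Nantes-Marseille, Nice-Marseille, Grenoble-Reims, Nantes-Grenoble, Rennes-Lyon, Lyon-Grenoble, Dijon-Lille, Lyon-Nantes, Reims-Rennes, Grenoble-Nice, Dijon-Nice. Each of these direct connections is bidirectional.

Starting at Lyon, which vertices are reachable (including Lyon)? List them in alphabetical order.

Start at Lyon.
Its neighbours: Grenoble, Marseille, Nantes, Reims, Rennes.
Then their neighbours: Lille, Nice.
Then next layer: Dijon.
Every vertex is now reached.

Dijon, Grenoble, Lille, Lyon, Marseille, Nantes, Nice, Reims, Rennes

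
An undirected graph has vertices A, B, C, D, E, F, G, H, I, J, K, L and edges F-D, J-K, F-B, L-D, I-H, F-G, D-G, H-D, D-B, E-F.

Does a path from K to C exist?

No

Explore from K.
Distance 1: reach J.
The search is exhausted without reaching C; it lies in a different component.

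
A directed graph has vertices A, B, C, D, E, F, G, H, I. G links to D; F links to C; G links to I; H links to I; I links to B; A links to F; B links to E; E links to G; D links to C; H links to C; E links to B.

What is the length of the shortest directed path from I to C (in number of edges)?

Distance 0: I.
Distance 1: B.
Distance 2: E.
Distance 3: G.
Distance 4: D.
Distance 5: C — contains C.

5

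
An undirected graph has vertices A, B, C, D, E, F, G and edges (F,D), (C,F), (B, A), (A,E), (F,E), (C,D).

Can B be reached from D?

Explore from D.
Distance 1: reach C, F.
Distance 2: reach E.
Distance 3: reach A.
Distance 4: reach B.
Found B.

Yes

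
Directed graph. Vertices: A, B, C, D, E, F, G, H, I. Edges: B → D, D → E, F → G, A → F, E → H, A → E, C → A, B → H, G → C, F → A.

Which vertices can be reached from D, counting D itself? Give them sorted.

D, E, H

Start at D.
Its neighbours: E.
Then their neighbours: H.
Nothing further is reachable.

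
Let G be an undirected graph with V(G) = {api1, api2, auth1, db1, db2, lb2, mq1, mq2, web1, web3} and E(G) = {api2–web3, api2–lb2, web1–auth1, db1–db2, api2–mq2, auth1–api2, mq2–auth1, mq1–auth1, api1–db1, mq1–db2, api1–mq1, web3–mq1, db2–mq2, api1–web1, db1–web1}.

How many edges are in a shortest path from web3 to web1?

3

Distance 0: web3.
Distance 1: api2, mq1.
Distance 2: api1, auth1, db2, lb2, mq2.
Distance 3: db1, web1 — contains web1.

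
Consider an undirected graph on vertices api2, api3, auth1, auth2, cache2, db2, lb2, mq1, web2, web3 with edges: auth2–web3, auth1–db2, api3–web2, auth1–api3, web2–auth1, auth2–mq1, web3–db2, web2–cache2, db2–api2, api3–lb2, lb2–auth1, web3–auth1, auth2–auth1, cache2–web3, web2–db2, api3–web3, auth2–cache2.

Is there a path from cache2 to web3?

Yes

Explore from cache2.
Distance 1: reach auth2, web2, web3.
Found web3.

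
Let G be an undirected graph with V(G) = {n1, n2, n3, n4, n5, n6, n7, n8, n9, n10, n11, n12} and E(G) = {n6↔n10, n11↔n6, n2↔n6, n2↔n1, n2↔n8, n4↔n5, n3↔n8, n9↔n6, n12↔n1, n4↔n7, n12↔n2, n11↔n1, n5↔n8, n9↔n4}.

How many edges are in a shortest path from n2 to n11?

2

Distance 0: n2.
Distance 1: n1, n6, n8, n12.
Distance 2: n3, n5, n9, n10, n11 — contains n11.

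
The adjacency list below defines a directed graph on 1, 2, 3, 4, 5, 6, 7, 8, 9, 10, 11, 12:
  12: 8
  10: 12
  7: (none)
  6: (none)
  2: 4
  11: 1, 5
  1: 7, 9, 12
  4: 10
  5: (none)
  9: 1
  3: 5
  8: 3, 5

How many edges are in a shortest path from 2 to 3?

5

Distance 0: 2.
Distance 1: 4.
Distance 2: 10.
Distance 3: 12.
Distance 4: 8.
Distance 5: 3, 5 — contains 3.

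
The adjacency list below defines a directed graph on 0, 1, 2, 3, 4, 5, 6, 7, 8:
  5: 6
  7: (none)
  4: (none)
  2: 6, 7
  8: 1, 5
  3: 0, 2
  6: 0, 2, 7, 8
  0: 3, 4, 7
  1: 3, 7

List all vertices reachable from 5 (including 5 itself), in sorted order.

0, 1, 2, 3, 4, 5, 6, 7, 8

Start at 5.
Its neighbours: 6.
Then their neighbours: 0, 2, 7, 8.
Then next layer: 1, 3, 4.
Every vertex is now reached.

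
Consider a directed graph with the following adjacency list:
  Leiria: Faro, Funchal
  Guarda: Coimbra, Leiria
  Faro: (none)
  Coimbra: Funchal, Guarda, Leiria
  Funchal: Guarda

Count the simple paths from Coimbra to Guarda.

Coimbra→Funchal→Guarda
Coimbra→Guarda
Coimbra→Leiria→Funchal→Guarda

3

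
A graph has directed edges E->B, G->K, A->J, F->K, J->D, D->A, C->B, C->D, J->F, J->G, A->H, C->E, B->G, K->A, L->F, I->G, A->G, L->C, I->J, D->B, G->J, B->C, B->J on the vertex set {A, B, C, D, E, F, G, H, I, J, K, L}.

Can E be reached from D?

Yes

Explore from D.
Distance 1: reach A, B.
Distance 2: reach C, G, H, J.
Distance 3: reach E, F, K.
Found E.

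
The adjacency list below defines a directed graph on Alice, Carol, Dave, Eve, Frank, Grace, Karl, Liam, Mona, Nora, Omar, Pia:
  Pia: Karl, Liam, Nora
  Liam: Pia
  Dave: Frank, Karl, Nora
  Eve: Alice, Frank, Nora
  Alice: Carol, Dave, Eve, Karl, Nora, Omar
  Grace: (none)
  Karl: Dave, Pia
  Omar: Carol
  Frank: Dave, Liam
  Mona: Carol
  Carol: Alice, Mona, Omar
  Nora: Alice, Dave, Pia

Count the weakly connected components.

From Alice: component {Alice, Carol, Dave, Eve, Frank, Karl, Liam, Mona, Nora, Omar, Pia}.
From Grace: component {Grace}.
That's 2 components.

2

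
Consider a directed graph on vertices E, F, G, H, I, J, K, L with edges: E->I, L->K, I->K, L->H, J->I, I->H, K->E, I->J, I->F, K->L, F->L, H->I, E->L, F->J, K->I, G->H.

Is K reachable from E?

Explore from E.
Distance 1: reach I, L.
Distance 2: reach F, H, J, K.
Found K.

Yes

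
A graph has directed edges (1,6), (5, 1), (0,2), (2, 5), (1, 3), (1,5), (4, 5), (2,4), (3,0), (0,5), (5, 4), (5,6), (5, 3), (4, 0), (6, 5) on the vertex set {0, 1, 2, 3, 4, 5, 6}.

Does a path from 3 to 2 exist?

Yes

Explore from 3.
Distance 1: reach 0.
Distance 2: reach 2, 5.
Found 2.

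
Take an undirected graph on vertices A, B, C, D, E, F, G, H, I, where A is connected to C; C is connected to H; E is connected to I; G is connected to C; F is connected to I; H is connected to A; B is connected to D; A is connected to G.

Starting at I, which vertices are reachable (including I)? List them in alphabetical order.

E, F, I

Start at I.
Its neighbours: E, F.
Nothing further is reachable.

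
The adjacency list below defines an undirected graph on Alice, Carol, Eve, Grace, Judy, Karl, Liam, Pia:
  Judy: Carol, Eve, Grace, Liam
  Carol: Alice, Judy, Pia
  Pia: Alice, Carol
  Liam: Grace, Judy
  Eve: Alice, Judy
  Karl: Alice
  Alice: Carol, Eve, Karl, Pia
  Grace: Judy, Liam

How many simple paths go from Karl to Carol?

Karl–Alice–Carol
Karl–Alice–Eve–Judy–Carol
Karl–Alice–Pia–Carol

3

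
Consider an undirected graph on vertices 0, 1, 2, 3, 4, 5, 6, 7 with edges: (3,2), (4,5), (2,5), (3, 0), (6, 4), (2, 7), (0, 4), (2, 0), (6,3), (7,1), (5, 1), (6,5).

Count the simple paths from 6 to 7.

17

6–3–0–2–5–1–7
6–3–0–2–7
6–3–0–4–5–1–7
6–3–0–4–5–2–7
6–3–2–0–4–5–1–7
6–3–2–5–1–7
6–3–2–7
6–4–0–2–5–1–7
... and 9 more.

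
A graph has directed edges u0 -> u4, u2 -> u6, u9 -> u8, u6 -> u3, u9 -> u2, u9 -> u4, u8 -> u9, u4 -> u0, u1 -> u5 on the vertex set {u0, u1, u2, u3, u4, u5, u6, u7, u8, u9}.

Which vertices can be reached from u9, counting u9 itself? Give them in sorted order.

Start at u9.
Its neighbours: u2, u4, u8.
Then their neighbours: u0, u6.
Then next layer: u3.
Nothing further is reachable.

u0, u2, u3, u4, u6, u8, u9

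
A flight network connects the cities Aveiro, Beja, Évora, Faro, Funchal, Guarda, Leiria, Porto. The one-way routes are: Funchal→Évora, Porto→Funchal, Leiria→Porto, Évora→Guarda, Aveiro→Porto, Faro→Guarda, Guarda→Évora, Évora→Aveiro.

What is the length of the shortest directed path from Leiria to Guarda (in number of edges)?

4

Distance 0: Leiria.
Distance 1: Porto.
Distance 2: Funchal.
Distance 3: Évora.
Distance 4: Aveiro, Guarda — contains Guarda.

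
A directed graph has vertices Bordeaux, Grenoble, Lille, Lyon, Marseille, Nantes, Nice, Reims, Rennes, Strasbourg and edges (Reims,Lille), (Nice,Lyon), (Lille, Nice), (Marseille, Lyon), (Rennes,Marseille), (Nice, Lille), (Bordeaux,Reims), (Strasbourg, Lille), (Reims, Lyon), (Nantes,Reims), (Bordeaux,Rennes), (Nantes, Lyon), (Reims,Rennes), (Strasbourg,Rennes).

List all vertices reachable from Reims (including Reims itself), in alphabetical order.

Lille, Lyon, Marseille, Nice, Reims, Rennes

Start at Reims.
Its neighbours: Lille, Lyon, Rennes.
Then their neighbours: Marseille, Nice.
Nothing further is reachable.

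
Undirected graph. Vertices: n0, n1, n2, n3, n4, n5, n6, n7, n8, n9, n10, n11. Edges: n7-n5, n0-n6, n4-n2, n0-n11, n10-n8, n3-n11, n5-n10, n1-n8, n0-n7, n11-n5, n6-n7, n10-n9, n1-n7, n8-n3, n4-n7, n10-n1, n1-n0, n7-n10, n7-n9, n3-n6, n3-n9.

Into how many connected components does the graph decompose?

1

From n0: component {n0, n1, n2, n3, n4, n5, n6, n7, n8, n9, n10, n11}.
That's 1 component.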